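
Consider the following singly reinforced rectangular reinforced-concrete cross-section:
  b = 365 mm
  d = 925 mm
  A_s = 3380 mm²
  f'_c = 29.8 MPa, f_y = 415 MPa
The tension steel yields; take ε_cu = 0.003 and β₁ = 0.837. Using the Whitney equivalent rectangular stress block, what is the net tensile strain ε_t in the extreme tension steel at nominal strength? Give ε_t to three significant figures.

ε_t ≈ 0.0123

a = A_s f_y/(0.85 f'_c b) = 151.72 mm.
β₁ = 0.837, so c = a/β₁ = 151.72/0.837 = 181.27 mm.
From the linear strain diagram with ε_cu = 0.003: ε_t = 0.003 (d − c)/c = 0.003 × (925 − 181.27)/181.27 = 0.0123.
Since ε_t ≥ 0.005, the section is tension-controlled.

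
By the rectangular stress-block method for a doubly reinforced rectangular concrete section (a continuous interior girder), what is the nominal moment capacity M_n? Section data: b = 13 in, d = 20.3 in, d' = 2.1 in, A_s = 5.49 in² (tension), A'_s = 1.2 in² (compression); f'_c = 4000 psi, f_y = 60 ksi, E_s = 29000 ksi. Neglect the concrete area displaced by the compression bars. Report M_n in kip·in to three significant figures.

M_n ≈ 5790 kip·in

Assume both steels yield.
a = (A_s − A'_s) f_y/(0.85 f'_c b) = (5.49 − 1.2) × 60/(0.85 × 4 × 13) = 5.824 in.
c = a/β₁ = 5.824/0.85 = 6.852 in; ε'_s = 0.003(c − d')/c = 0.0021 ≥ ε_y = 0.0021, so the compression steel yields.
M_n = (A_s − A'_s) f_y (d − a/2) + A'_s f_y (d − d') = 257.4 × (20.3 − 2.912) + 72 × (20.3 − 2.1) = 4475.7 + 1310.4 = 5786.1 kip·in.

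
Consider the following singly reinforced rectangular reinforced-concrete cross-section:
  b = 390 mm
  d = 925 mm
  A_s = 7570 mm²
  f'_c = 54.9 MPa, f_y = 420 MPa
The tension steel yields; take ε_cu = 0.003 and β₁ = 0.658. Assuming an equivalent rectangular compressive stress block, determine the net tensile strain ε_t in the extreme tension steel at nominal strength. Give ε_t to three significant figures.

ε_t ≈ 0.00745

a = A_s f_y/(0.85 f'_c b) = 174.70 mm.
β₁ = 0.658, so c = a/β₁ = 174.70/0.658 = 265.50 mm.
From the linear strain diagram with ε_cu = 0.003: ε_t = 0.003 (d − c)/c = 0.003 × (925 − 265.50)/265.50 = 0.00745.
Since ε_t ≥ 0.005, the section is tension-controlled.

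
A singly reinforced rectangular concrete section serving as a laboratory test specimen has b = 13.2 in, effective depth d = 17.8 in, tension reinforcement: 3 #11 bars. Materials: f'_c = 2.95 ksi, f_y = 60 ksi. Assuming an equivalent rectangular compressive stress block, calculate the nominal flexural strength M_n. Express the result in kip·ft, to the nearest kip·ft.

A_s = 3 × 1.56 = 4.68 in².
T = A_s f_y = 4.68 × 60 = 280.8 kips.
a = T/(0.85 f'_c b) = 280.8/(0.85 × 2.95 × 13.2) = 8.484 in.
M_n = T(d − a/2) = 280.8 × (17.8 − 4.242) = 3807.1 kip·in = 3807.1/12 = 317.26 kip·ft.

M_n ≈ 317 kip·ft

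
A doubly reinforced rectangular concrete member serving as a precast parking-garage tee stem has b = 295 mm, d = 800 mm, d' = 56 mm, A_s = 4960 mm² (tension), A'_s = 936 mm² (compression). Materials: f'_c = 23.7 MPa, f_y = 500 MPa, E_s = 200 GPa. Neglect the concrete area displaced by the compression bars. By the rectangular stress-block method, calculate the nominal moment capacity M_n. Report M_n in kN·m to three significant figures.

Assume both tension and compression steel yield.
Net tension couple steel: A_s − A'_s = 4024 mm².
a = (A_s − A'_s) f_y / (0.85 f'_c b) = 2012000/(0.85 × 23.7 × 295) = 338.56 mm.
c = a/β₁ = 338.56/0.85 = 398.31 mm; ε'_s = 0.003(c − d')/c = 0.0026 ≥ f_y/E_s = 0.0025, so compression steel does yield.
M_n = (A_s − A'_s) f_y (d − a/2) + A'_s f_y (d − d') = [2012000 × (800 − 169.28) + 468000 × (800 − 56)] × 10⁻⁶ = 1269.01 + 348.19 = 1617.20 kN·m.

M_n ≈ 1620 kN·m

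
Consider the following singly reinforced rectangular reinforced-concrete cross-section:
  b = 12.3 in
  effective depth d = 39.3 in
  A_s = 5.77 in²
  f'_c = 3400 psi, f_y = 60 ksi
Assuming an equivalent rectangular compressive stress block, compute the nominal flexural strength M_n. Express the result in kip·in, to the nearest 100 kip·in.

T = A_s f_y = 5.77 × 60 = 346.2 kips.
a = T/(0.85 f'_c b) = 346.2/(0.85 × 3.4 × 12.3) = 9.739 in.
M_n = T(d − a/2) = 346.2 × (39.3 − 4.8695) = 11919.8 kip·in.

M_n ≈ 11900 kip·in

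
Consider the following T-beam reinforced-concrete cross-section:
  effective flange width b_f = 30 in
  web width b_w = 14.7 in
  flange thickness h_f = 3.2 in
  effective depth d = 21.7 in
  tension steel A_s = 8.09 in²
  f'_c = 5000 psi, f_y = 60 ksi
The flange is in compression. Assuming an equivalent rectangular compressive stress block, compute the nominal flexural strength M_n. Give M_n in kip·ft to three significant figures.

Tension: T = A_s f_y = 8.09 × 60 = 485.4 kips.
Try a within the flange: a = T/(0.85 f'_c b_f) = 485.4/(0.85 × 5 × 30) = 3.807 in.
a = 3.807 > h_f = 3.2 in: the block extends into the web. Split into flange-overhang and web parts.
C_f = 0.85 f'_c (b_f − b_w) h_f = 0.85 × 5 × (30 − 14.7) × 3.2 = 208.1 kips.
Remaining web compression depth: a_w = (T − C_f)/(0.85 f'_c b_w) = (485.4 − 208.1)/(0.85 × 5 × 14.7) = 4.439 in.
M_n = C_f(d − h_f/2) + (T − C_f)(d − a_w/2) = 208.1 × (21.7 − 1.6) + 277.3 × (21.7 − 2.2195) = 4182.8 + 5401.9 = 9584.7 kip·in.
M_n = 9584.7/12 = 798.73 kip·ft.

M_n ≈ 799 kip·ft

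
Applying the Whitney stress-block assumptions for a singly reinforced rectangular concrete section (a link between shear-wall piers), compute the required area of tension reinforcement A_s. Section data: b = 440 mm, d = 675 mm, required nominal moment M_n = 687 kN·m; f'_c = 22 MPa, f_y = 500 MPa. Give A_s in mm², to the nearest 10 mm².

With M_n = 0.85 f'_c a b (d − a/2), solve the quadratic for a:
a = d − √(d² − 2M_n/(0.85 f'_c b)) = 675 − √(675² − 2 × 687×10⁶/(0.85 × 22 × 440)) = 137.75 mm.
A_s = 0.85 f'_c a b / f_y = 0.85 × 22 × 137.75 × 440 / 500 = 2266.8 mm².

A_s ≈ 2270 mm²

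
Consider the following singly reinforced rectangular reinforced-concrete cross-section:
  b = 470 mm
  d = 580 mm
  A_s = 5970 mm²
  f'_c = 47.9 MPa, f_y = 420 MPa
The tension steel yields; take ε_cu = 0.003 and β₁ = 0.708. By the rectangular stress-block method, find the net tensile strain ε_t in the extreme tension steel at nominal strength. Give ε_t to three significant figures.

ε_t ≈ 0.00640

a = A_s f_y/(0.85 f'_c b) = 131.03 mm.
β₁ = 0.708, so c = a/β₁ = 131.03/0.708 = 185.07 mm.
From the linear strain diagram with ε_cu = 0.003: ε_t = 0.003 (d − c)/c = 0.003 × (580 − 185.07)/185.07 = 0.00640.
Since ε_t ≥ 0.005, the section is tension-controlled.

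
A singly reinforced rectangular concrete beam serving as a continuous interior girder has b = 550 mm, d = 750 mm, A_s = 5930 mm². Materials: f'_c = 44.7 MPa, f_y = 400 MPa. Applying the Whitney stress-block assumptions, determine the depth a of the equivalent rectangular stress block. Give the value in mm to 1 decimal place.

T = A_s f_y = 5930 × 400 = 2372000 N = 2372 kN.
Setting C = 0.85 f'_c a b equal to T: a = 2372000/(0.85 × 44.7 × 550) = 113.5 mm.

a ≈ 113.5 mm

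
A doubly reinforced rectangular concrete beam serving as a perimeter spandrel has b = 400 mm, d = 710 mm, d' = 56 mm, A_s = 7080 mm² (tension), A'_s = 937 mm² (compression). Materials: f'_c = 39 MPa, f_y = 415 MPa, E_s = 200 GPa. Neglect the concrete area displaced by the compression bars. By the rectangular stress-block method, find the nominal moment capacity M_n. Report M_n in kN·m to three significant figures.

M_n ≈ 1820 kN·m

Assume both tension and compression steel yield.
Net tension couple steel: A_s − A'_s = 6143 mm².
a = (A_s − A'_s) f_y / (0.85 f'_c b) = 2549345/(0.85 × 39 × 400) = 192.26 mm.
c = a/β₁ = 192.26/0.771 = 249.36 mm; ε'_s = 0.003(c − d')/c = 0.0023 ≥ f_y/E_s = 0.0021, so compression steel does yield.
M_n = (A_s − A'_s) f_y (d − a/2) + A'_s f_y (d − d') = [2549345 × (710 − 96.13) + 388855 × (710 − 56)] × 10⁻⁶ = 1564.97 + 254.31 = 1819.28 kN·m.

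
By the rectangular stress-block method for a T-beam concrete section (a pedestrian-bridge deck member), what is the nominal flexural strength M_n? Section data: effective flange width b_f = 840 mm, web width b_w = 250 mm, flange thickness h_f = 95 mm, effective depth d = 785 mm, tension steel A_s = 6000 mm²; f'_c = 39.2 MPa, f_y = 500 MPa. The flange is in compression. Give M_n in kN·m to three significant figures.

M_n ≈ 2190 kN·m

Tension: T = A_s f_y = 6000 × 500 = 3000000 N.
Try a within the flange: a = T/(0.85 f'_c b_f) = 3000000/(0.85 × 39.2 × 840) = 107.19 mm.
a = 107.19 > h_f = 95 mm: the block extends into the web. Split into flange-overhang and web parts.
C_f = 0.85 f'_c (b_f − b_w) h_f = 0.85 × 39.2 × (840 − 250) × 95 = 1867586 N.
Remaining web compression depth: a_w = (T − C_f)/(0.85 f'_c b_w) = (3000000 − 1867586)/(0.85 × 39.2 × 250) = 135.94 mm.
M_n = C_f(d − h_f/2) + (T − C_f)(d − a_w/2) = 1867586 × (785 − 47.5) + 1132414 × (785 − 67.97) = 1377.34 + 811.97 = 2189.31 × 10⁶ N·mm.
M_n = 2189.31 kN·m.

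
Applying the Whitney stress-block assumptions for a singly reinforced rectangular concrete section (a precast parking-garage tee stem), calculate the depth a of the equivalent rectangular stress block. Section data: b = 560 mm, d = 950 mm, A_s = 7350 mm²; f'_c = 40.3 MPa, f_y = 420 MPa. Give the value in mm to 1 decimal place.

T = A_s f_y = 7350 × 420 = 3087000 N = 3087 kN.
Setting C = 0.85 f'_c a b equal to T: a = 3087000/(0.85 × 40.3 × 560) = 160.9 mm.

a ≈ 160.9 mm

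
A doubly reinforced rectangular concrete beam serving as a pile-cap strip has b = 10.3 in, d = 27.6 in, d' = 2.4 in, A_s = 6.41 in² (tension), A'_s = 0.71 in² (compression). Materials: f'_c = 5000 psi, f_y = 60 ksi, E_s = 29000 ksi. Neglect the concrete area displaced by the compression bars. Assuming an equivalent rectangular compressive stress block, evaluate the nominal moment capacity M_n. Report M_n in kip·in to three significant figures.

Assume both steels yield.
a = (A_s − A'_s) f_y/(0.85 f'_c b) = (6.41 − 0.71) × 60/(0.85 × 5 × 10.3) = 7.813 in.
c = a/β₁ = 7.813/0.8 = 9.766 in; ε'_s = 0.003(c − d')/c = 0.0023 ≥ ε_y = 0.0021, so the compression steel yields.
M_n = (A_s − A'_s) f_y (d − a/2) + A'_s f_y (d − d') = 342 × (27.6 − 3.9065) + 42.6 × (27.6 − 2.4) = 8103.2 + 1073.5 = 9176.7 kip·in.

M_n ≈ 9180 kip·in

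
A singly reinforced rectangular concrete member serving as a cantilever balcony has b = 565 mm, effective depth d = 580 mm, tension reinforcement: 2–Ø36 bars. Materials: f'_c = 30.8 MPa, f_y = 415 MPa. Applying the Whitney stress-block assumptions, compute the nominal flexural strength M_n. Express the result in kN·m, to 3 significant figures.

A_s = 2 × 1018 = 2036 mm².
T = A_s f_y = 2036 × 415 = 844940 N = 844.94 kN.
From C = T: a = T/(0.85 f'_c b) = 844940/(0.85 × 30.8 × 565) = 57.12 mm.
M_n = T(d − a/2) = 844.94 kN × (580 − 28.56) mm = 465.93 kN·m.

M_n ≈ 466 kN·m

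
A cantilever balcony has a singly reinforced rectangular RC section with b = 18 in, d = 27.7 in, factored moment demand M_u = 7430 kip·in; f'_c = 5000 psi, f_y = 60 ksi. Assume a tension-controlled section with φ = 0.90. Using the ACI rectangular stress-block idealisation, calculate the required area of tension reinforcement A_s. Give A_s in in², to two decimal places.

M_n = M_u/φ = 7430/0.90 = 8255.56 kip·in.
From M_n = 0.85 f'_c a b (d − a/2):
a = d − √(d² − 2M_n/(0.85 f'_c b)) = 27.7 − √(27.7² − 2 × 8255.56/(0.85 × 5 × 18)) = 4.217 in.
A_s = 0.85 f'_c a b / f_y = 0.85 × 5 × 4.217 × 18 / 60 = 5.377 in².

A_s ≈ 5.38 in²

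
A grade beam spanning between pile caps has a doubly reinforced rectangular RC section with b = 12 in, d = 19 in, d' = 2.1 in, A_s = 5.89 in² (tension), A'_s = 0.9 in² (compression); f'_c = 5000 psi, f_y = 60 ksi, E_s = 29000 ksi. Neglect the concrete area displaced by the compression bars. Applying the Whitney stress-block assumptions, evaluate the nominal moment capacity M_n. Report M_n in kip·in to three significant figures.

M_n ≈ 5720 kip·in

Assume both steels yield.
a = (A_s − A'_s) f_y/(0.85 f'_c b) = (5.89 − 0.9) × 60/(0.85 × 5 × 12) = 5.871 in.
c = a/β₁ = 5.871/0.8 = 7.339 in; ε'_s = 0.003(c − d')/c = 0.0021 ≥ ε_y = 0.0021, so the compression steel yields.
M_n = (A_s − A'_s) f_y (d − a/2) + A'_s f_y (d − d') = 299.4 × (19 − 2.9355) + 54 × (19 − 2.1) = 4809.7 + 912.6 = 5722.3 kip·in.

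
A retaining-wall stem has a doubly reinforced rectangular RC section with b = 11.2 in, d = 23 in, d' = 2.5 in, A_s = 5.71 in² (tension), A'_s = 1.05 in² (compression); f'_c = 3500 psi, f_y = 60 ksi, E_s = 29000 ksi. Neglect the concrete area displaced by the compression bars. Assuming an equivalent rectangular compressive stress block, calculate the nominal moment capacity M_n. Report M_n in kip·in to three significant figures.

Assume both steels yield.
a = (A_s − A'_s) f_y/(0.85 f'_c b) = (5.71 − 1.05) × 60/(0.85 × 3.5 × 11.2) = 8.391 in.
c = a/β₁ = 8.391/0.85 = 9.872 in; ε'_s = 0.003(c − d')/c = 0.0022 ≥ ε_y = 0.0021, so the compression steel yields.
M_n = (A_s − A'_s) f_y (d − a/2) + A'_s f_y (d − d') = 279.6 × (23 − 4.1955) + 63 × (23 − 2.5) = 5257.7 + 1291.5 = 6549.2 kip·in.

M_n ≈ 6550 kip·in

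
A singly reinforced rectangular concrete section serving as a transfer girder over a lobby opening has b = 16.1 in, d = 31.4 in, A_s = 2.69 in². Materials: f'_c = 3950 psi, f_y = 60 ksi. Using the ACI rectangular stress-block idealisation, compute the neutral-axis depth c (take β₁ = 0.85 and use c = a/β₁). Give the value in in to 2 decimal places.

c ≈ 3.51 in

T = A_s f_y = 2.69 × 60 = 161.4 kips.
a = T/(0.85 f'_c b) = 161.4/(0.85 × 3.95 × 16.1) = 2.9858 in.
With β₁ = 0.85, c = a/β₁ = 2.9858/0.85 = 3.51 in.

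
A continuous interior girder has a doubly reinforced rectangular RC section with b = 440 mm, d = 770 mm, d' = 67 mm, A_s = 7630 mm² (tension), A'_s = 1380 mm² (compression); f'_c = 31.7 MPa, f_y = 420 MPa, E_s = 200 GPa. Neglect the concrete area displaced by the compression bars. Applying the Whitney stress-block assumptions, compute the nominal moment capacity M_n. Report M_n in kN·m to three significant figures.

M_n ≈ 2140 kN·m

Assume both tension and compression steel yield.
Net tension couple steel: A_s − A'_s = 6250 mm².
a = (A_s − A'_s) f_y / (0.85 f'_c b) = 2625000/(0.85 × 31.7 × 440) = 221.41 mm.
c = a/β₁ = 221.41/0.824 = 268.70 mm; ε'_s = 0.003(c − d')/c = 0.0023 ≥ f_y/E_s = 0.0021, so compression steel does yield.
M_n = (A_s − A'_s) f_y (d − a/2) + A'_s f_y (d − d') = [2625000 × (770 − 110.705) + 579600 × (770 − 67)] × 10⁻⁶ = 1730.65 + 407.46 = 2138.11 kN·m.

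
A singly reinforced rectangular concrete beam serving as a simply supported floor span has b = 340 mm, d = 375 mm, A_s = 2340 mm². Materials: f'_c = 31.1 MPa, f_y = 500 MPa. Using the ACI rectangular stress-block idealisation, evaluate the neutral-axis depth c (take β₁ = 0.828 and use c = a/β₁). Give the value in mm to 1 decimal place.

T = A_s f_y = 2340 × 500 = 1170000 N = 1170 kN.
Setting C = 0.85 f'_c a b equal to T: a = 1170000/(0.85 × 31.1 × 340) = 130.175 mm.
With β₁ = 0.828, c = a/β₁ = 130.175/0.828 = 157.2 mm.

c ≈ 157.2 mm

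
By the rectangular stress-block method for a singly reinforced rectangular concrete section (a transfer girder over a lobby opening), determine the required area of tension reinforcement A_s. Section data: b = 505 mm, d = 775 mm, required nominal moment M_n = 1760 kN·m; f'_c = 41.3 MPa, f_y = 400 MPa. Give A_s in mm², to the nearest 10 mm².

A_s ≈ 6250 mm²

With M_n = 0.85 f'_c a b (d − a/2), solve the quadratic for a:
a = d − √(d² − 2M_n/(0.85 f'_c b)) = 775 − √(775² − 2 × 1760×10⁶/(0.85 × 41.3 × 505)) = 140.91 mm.
A_s = 0.85 f'_c a b / f_y = 0.85 × 41.3 × 140.91 × 505 / 400 = 6245.1 mm².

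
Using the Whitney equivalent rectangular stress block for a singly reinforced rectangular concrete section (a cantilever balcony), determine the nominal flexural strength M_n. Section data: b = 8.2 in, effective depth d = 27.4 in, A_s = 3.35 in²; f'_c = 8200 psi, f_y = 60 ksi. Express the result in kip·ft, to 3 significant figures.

T = A_s f_y = 3.35 × 60 = 201 kips.
a = T/(0.85 f'_c b) = 201/(0.85 × 8.2 × 8.2) = 3.517 in.
M_n = T(d − a/2) = 201 × (27.4 − 1.7585) = 5153.9 kip·in = 5153.9/12 = 429.49 kip·ft.

M_n ≈ 429 kip·ft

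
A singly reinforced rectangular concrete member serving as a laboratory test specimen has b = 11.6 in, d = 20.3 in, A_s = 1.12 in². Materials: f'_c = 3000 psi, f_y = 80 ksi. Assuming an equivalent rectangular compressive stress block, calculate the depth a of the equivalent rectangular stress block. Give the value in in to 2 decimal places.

T = A_s f_y = 1.12 × 80 = 89.6 kips.
a = T/(0.85 f'_c b) = 89.6/(0.85 × 3 × 11.6) = 3.03 in.

a ≈ 3.03 in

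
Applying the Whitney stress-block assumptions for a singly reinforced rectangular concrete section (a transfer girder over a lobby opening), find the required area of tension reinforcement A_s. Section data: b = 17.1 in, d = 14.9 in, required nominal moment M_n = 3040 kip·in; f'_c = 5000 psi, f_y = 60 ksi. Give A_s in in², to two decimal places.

From M_n = 0.85 f'_c a b (d − a/2):
a = d − √(d² − 2M_n/(0.85 f'_c b)) = 14.9 − √(14.9² − 2 × 3040/(0.85 × 5 × 17.1)) = 3.138 in.
A_s = 0.85 f'_c a b / f_y = 0.85 × 5 × 3.138 × 17.1 / 60 = 3.801 in².

A_s ≈ 3.80 in²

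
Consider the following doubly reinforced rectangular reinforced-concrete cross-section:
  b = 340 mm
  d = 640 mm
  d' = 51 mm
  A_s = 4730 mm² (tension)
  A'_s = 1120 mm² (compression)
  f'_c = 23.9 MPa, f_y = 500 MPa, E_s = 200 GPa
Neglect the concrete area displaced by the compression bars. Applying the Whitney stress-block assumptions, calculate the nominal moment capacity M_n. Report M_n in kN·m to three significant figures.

Assume both tension and compression steel yield.
Net tension couple steel: A_s − A'_s = 3610 mm².
a = (A_s − A'_s) f_y / (0.85 f'_c b) = 1805000/(0.85 × 23.9 × 340) = 261.33 mm.
c = a/β₁ = 261.33/0.85 = 307.45 mm; ε'_s = 0.003(c − d')/c = 0.0025 ≥ f_y/E_s = 0.0025, so compression steel does yield.
M_n = (A_s − A'_s) f_y (d − a/2) + A'_s f_y (d − d') = [1805000 × (640 − 130.665) + 560000 × (640 − 51)] × 10⁻⁶ = 919.35 + 329.84 = 1249.19 kN·m.

M_n ≈ 1250 kN·m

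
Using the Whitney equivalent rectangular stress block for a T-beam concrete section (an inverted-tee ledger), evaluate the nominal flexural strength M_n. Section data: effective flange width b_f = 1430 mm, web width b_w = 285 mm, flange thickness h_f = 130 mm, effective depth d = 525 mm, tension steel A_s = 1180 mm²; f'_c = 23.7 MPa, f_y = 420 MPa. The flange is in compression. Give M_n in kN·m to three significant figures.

Tension: T = A_s f_y = 1180 × 420 = 495600 N.
Try a within the flange: a = T/(0.85 f'_c b_f) = 495600/(0.85 × 23.7 × 1430) = 17.20 mm.
Since a = 17.20 ≤ h_f = 130 mm, the stress block lies entirely in the flange; analyse as a rectangular beam of width b_f.
M_n = T(d − a/2) = 495600 × (525 − 8.6) = 255.93 × 10⁶ N·mm.
M_n = 255.93 kN·m.

M_n ≈ 256 kN·m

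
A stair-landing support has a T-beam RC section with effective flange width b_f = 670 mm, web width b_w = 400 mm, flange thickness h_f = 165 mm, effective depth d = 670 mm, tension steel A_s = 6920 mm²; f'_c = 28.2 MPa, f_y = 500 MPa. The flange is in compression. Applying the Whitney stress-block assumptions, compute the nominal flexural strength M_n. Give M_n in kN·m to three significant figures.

M_n ≈ 1930 kN·m

Tension: T = A_s f_y = 6920 × 500 = 3460000 N.
Try a within the flange: a = T/(0.85 f'_c b_f) = 3460000/(0.85 × 28.2 × 670) = 215.44 mm.
a = 215.44 > h_f = 165 mm: the block extends into the web. Split into flange-overhang and web parts.
C_f = 0.85 f'_c (b_f − b_w) h_f = 0.85 × 28.2 × (670 − 400) × 165 = 1067864 N.
Remaining web compression depth: a_w = (T − C_f)/(0.85 f'_c b_w) = (3460000 − 1067864)/(0.85 × 28.2 × 400) = 249.49 mm.
M_n = C_f(d − h_f/2) + (T − C_f)(d − a_w/2) = 1067864 × (670 − 82.5) + 2392136 × (670 − 124.745) = 627.37 + 1304.32 = 1931.69 × 10⁶ N·mm.
M_n = 1931.69 kN·m.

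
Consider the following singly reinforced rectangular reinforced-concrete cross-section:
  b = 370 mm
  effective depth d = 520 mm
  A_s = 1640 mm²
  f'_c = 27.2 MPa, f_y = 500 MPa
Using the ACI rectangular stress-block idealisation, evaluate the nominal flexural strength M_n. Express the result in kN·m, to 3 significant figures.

M_n ≈ 387 kN·m

T = A_s f_y = 1640 × 500 = 820000 N = 820 kN.
From C = T: a = T/(0.85 f'_c b) = 820000/(0.85 × 27.2 × 370) = 95.86 mm.
M_n = T(d − a/2) = 820 kN × (520 − 47.93) mm = 387.10 kN·m.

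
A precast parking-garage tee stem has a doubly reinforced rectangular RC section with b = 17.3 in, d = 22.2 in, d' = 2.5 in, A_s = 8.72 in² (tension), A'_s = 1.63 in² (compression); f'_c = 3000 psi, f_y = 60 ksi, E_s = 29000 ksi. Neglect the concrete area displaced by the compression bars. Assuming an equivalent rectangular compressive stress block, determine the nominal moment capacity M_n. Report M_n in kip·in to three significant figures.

M_n ≈ 9320 kip·in

Assume both steels yield.
a = (A_s − A'_s) f_y/(0.85 f'_c b) = (8.72 − 1.63) × 60/(0.85 × 3 × 17.3) = 9.643 in.
c = a/β₁ = 9.643/0.85 = 11.345 in; ε'_s = 0.003(c − d')/c = 0.0023 ≥ ε_y = 0.0021, so the compression steel yields.
M_n = (A_s − A'_s) f_y (d − a/2) + A'_s f_y (d − d') = 425.4 × (22.2 − 4.8215) + 97.8 × (22.2 − 2.5) = 7392.8 + 1926.7 = 9319.5 kip·in.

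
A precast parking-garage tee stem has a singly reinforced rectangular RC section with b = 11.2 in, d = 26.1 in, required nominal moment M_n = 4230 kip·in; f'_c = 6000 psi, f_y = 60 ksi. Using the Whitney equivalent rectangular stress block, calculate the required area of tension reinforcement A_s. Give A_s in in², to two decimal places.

From M_n = 0.85 f'_c a b (d − a/2):
a = d − √(d² − 2M_n/(0.85 f'_c b)) = 26.1 − √(26.1² − 2 × 4230/(0.85 × 6 × 11.2)) = 3.011 in.
A_s = 0.85 f'_c a b / f_y = 0.85 × 6 × 3.011 × 11.2 / 60 = 2.866 in².

A_s ≈ 2.87 in²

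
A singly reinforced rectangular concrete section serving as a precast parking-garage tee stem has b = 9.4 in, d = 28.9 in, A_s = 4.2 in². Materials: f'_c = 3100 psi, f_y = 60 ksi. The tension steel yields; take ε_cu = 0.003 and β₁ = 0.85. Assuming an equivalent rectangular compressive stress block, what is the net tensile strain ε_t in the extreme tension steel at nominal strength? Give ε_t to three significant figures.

a = A_s f_y/(0.85 f'_c b) = 10.174 in.
β₁ = 0.85, so c = a/β₁ = 10.174/0.85 = 11.969 in.
From the linear strain diagram with ε_cu = 0.003: ε_t = 0.003 (d − c)/c = 0.003 × (28.9 − 11.969)/11.969 = 0.00424.
ε_t is between 0.004 and 0.005 — transition zone.

ε_t ≈ 0.00424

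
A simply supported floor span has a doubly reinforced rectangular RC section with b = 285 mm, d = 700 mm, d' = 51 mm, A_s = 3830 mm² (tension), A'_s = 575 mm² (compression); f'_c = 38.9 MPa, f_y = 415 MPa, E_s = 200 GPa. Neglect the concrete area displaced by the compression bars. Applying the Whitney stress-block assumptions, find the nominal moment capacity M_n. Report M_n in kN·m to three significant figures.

M_n ≈ 1000 kN·m

Assume both tension and compression steel yield.
Net tension couple steel: A_s − A'_s = 3255 mm².
a = (A_s − A'_s) f_y / (0.85 f'_c b) = 1350825/(0.85 × 38.9 × 285) = 143.35 mm.
c = a/β₁ = 143.35/0.772 = 185.69 mm; ε'_s = 0.003(c − d')/c = 0.0022 ≥ f_y/E_s = 0.0021, so compression steel does yield.
M_n = (A_s − A'_s) f_y (d − a/2) + A'_s f_y (d − d') = [1350825 × (700 − 71.675) + 238625 × (700 − 51)] × 10⁻⁶ = 848.76 + 154.87 = 1003.63 kN·m.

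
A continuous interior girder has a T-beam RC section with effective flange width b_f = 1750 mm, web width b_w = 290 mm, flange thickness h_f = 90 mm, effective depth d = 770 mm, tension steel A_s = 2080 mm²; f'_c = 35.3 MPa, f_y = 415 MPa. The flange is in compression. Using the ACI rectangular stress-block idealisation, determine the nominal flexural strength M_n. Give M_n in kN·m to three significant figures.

M_n ≈ 658 kN·m

Tension: T = A_s f_y = 2080 × 415 = 863200 N.
Try a within the flange: a = T/(0.85 f'_c b_f) = 863200/(0.85 × 35.3 × 1750) = 16.44 mm.
Since a = 16.44 ≤ h_f = 90 mm, the stress block lies entirely in the flange; analyse as a rectangular beam of width b_f.
M_n = T(d − a/2) = 863200 × (770 − 8.22) = 657.57 × 10⁶ N·mm.
M_n = 657.57 kN·m.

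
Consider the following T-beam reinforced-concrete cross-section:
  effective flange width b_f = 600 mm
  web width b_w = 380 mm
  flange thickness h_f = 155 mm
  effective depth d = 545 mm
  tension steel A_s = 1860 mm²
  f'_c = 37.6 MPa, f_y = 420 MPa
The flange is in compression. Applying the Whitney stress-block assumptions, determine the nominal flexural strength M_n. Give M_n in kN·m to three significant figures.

Tension: T = A_s f_y = 1860 × 420 = 781200 N.
Try a within the flange: a = T/(0.85 f'_c b_f) = 781200/(0.85 × 37.6 × 600) = 40.74 mm.
Since a = 40.74 ≤ h_f = 155 mm, the stress block lies entirely in the flange; analyse as a rectangular beam of width b_f.
M_n = T(d − a/2) = 781200 × (545 − 20.37) = 409.84 × 10⁶ N·mm.
M_n = 409.84 kN·m.

M_n ≈ 410 kN·m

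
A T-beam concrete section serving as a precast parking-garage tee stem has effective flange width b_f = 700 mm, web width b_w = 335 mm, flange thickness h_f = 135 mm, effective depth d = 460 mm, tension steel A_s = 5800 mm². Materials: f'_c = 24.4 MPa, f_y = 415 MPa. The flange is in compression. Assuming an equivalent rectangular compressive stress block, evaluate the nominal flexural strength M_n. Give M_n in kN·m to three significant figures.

M_n ≈ 900 kN·m

Tension: T = A_s f_y = 5800 × 415 = 2407000 N.
Try a within the flange: a = T/(0.85 f'_c b_f) = 2407000/(0.85 × 24.4 × 700) = 165.79 mm.
a = 165.79 > h_f = 135 mm: the block extends into the web. Split into flange-overhang and web parts.
C_f = 0.85 f'_c (b_f − b_w) h_f = 0.85 × 24.4 × (700 − 335) × 135 = 1021964 N.
Remaining web compression depth: a_w = (T − C_f)/(0.85 f'_c b_w) = (2407000 − 1021964)/(0.85 × 24.4 × 335) = 199.35 mm.
M_n = C_f(d − h_f/2) + (T − C_f)(d − a_w/2) = 1021964 × (460 − 67.5) + 1385036 × (460 − 99.675) = 401.12 + 499.06 = 900.18 × 10⁶ N·mm.
M_n = 900.18 kN·m.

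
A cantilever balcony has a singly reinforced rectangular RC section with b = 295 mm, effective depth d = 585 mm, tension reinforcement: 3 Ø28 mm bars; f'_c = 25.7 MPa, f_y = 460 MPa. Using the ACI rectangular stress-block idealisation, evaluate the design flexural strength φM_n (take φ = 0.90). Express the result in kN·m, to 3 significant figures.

A_s = 3 × 616 = 1848 mm².
T = A_s f_y = 1848 × 460 = 850080 N = 850.08 kN.
From C = T: a = T/(0.85 f'_c b) = 850080/(0.85 × 25.7 × 295) = 131.91 mm.
M_n = T(d − a/2) = 850.08 kN × (585 − 65.955) mm = 441.23 kN·m.
φM_n = 0.90 × 441.23 = 397.11 kN·m.

φM_n ≈ 397 kN·m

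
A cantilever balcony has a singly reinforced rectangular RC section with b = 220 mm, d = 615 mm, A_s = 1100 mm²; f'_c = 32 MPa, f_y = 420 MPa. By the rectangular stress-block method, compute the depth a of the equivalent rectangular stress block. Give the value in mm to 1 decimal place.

a ≈ 77.2 mm

T = A_s f_y = 1100 × 420 = 462000 N = 462 kN.
Setting C = 0.85 f'_c a b equal to T: a = 462000/(0.85 × 32 × 220) = 77.2 mm.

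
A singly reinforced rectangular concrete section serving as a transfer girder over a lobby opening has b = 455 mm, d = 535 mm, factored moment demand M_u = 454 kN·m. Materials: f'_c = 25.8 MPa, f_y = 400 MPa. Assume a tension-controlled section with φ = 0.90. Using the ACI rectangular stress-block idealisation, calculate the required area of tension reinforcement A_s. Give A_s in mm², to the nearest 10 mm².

A_s ≈ 2610 mm²

M_n = M_u/φ = 454/0.90 = 504.444 kN·m.
With M_n = 0.85 f'_c a b (d − a/2), solve the quadratic for a:
a = d − √(d² − 2M_n/(0.85 f'_c b)) = 535 − √(535² − 2 × 504.444×10⁶/(0.85 × 25.8 × 455)) = 104.75 mm.
A_s = 0.85 f'_c a b / f_y = 0.85 × 25.8 × 104.75 × 455 / 400 = 2613.0 mm².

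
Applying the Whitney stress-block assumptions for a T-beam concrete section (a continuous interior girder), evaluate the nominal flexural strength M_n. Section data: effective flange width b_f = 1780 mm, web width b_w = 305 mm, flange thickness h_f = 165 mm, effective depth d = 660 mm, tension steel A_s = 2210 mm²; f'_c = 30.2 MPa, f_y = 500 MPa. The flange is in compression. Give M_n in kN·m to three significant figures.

Tension: T = A_s f_y = 2210 × 500 = 1105000 N.
Try a within the flange: a = T/(0.85 f'_c b_f) = 1105000/(0.85 × 30.2 × 1780) = 24.18 mm.
Since a = 24.18 ≤ h_f = 165 mm, the stress block lies entirely in the flange; analyse as a rectangular beam of width b_f.
M_n = T(d − a/2) = 1105000 × (660 − 12.09) = 715.94 × 10⁶ N·mm.
M_n = 715.94 kN·m.

M_n ≈ 716 kN·m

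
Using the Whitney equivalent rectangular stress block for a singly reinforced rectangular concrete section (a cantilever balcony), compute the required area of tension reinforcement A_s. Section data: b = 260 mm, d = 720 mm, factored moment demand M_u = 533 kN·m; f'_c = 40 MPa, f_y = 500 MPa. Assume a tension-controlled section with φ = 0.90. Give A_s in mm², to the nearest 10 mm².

A_s ≈ 1770 mm²

M_n = M_u/φ = 533/0.90 = 592.222 kN·m.
With M_n = 0.85 f'_c a b (d − a/2), solve the quadratic for a:
a = d − √(d² − 2M_n/(0.85 f'_c b)) = 720 − √(720² − 2 × 592.222×10⁶/(0.85 × 40 × 260)) = 99.99 mm.
A_s = 0.85 f'_c a b / f_y = 0.85 × 40 × 99.99 × 260 / 500 = 1767.8 mm².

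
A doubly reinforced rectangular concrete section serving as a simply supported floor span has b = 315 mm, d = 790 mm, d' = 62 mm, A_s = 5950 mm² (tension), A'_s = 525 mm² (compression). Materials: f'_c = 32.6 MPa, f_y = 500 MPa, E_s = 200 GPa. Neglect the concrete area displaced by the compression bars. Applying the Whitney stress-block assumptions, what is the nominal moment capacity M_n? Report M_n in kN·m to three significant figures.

M_n ≈ 1910 kN·m

Assume both tension and compression steel yield.
Net tension couple steel: A_s − A'_s = 5425 mm².
a = (A_s − A'_s) f_y / (0.85 f'_c b) = 2712500/(0.85 × 32.6 × 315) = 310.76 mm.
c = a/β₁ = 310.76/0.817 = 380.37 mm; ε'_s = 0.003(c − d')/c = 0.0025 ≥ f_y/E_s = 0.0025, so compression steel does yield.
M_n = (A_s − A'_s) f_y (d − a/2) + A'_s f_y (d − d') = [2712500 × (790 − 155.38) + 262500 × (790 − 62)] × 10⁻⁶ = 1721.41 + 191.10 = 1912.51 kN·m.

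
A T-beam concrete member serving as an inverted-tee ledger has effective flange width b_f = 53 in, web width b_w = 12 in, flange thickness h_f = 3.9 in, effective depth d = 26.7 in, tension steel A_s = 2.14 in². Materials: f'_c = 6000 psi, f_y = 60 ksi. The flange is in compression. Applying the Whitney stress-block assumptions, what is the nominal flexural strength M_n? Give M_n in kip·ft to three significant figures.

Tension: T = A_s f_y = 2.14 × 60 = 128.4 kips.
Try a within the flange: a = T/(0.85 f'_c b_f) = 128.4/(0.85 × 6 × 53) = 0.475 in.
Since a = 0.475 ≤ h_f = 3.9 in, the stress block lies entirely in the flange; analyse as a rectangular beam of width b_f.
M_n = T(d − a/2) = 128.4 × (26.7 − 0.2375) = 3397.8 kip·in.
M_n = 3397.8/12 = 283.15 kip·ft.

M_n ≈ 283 kip·ft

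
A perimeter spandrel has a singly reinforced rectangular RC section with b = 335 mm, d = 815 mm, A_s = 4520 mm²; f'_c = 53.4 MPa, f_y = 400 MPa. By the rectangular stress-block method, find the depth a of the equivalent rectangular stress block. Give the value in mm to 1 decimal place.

T = A_s f_y = 4520 × 400 = 1808000 N = 1808 kN.
Setting C = 0.85 f'_c a b equal to T: a = 1808000/(0.85 × 53.4 × 335) = 118.9 mm.

a ≈ 118.9 mm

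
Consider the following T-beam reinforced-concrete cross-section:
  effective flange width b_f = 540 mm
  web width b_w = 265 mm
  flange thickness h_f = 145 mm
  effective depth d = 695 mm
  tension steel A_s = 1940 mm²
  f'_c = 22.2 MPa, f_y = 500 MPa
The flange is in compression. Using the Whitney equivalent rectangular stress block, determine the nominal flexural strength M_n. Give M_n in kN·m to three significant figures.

Tension: T = A_s f_y = 1940 × 500 = 970000 N.
Try a within the flange: a = T/(0.85 f'_c b_f) = 970000/(0.85 × 22.2 × 540) = 95.19 mm.
Since a = 95.19 ≤ h_f = 145 mm, the stress block lies entirely in the flange; analyse as a rectangular beam of width b_f.
M_n = T(d − a/2) = 970000 × (695 − 47.595) = 627.98 × 10⁶ N·mm.
M_n = 627.98 kN·m.

M_n ≈ 628 kN·m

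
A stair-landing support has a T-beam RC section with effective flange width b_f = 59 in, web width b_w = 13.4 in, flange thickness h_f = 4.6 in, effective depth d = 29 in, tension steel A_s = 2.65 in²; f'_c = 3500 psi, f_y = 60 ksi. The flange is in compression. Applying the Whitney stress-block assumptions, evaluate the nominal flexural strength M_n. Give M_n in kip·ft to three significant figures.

M_n ≈ 378 kip·ft

Tension: T = A_s f_y = 2.65 × 60 = 159 kips.
Try a within the flange: a = T/(0.85 f'_c b_f) = 159/(0.85 × 3.5 × 59) = 0.906 in.
Since a = 0.906 ≤ h_f = 4.6 in, the stress block lies entirely in the flange; analyse as a rectangular beam of width b_f.
M_n = T(d − a/2) = 159 × (29 − 0.453) = 4539.0 kip·in.
M_n = 4539.0/12 = 378.25 kip·ft.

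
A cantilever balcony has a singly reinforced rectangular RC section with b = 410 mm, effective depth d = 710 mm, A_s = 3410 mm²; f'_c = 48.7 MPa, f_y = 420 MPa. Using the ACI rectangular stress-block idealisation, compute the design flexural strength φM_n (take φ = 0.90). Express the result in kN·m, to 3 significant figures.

T = A_s f_y = 3410 × 420 = 1432200 N = 1432.2 kN.
From C = T: a = T/(0.85 f'_c b) = 1432200/(0.85 × 48.7 × 410) = 84.39 mm.
M_n = T(d − a/2) = 1432.2 kN × (710 − 42.195) mm = 956.43 kN·m.
φM_n = 0.90 × 956.43 = 860.79 kN·m.

φM_n ≈ 861 kN·m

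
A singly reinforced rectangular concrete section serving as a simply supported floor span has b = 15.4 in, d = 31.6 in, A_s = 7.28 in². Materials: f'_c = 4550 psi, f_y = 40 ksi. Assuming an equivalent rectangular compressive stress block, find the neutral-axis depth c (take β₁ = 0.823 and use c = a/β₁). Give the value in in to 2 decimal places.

T = A_s f_y = 7.28 × 40 = 291.2 kips.
a = T/(0.85 f'_c b) = 291.2/(0.85 × 4.55 × 15.4) = 4.8892 in.
With β₁ = 0.823, c = a/β₁ = 4.8892/0.823 = 5.94 in.

c ≈ 5.94 in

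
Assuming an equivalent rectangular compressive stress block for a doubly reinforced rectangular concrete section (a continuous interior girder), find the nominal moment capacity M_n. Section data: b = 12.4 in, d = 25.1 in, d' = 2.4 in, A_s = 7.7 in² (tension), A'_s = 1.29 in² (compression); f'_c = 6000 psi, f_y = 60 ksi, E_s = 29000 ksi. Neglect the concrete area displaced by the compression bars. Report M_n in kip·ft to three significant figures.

M_n ≈ 853 kip·ft

Assume both steels yield.
a = (A_s − A'_s) f_y/(0.85 f'_c b) = (7.7 − 1.29) × 60/(0.85 × 6 × 12.4) = 6.082 in.
c = a/β₁ = 6.082/0.75 = 8.109 in; ε'_s = 0.003(c − d')/c = 0.0021 ≥ ε_y = 0.0021, so the compression steel yields.
M_n = (A_s − A'_s) f_y (d − a/2) + A'_s f_y (d − d') = 384.6 × (25.1 − 3.041) + 77.4 × (25.1 − 2.4) = 8483.9 + 1757.0 = 10240.9 kip·in = 10240.9/12 = 853.41 kip·ft.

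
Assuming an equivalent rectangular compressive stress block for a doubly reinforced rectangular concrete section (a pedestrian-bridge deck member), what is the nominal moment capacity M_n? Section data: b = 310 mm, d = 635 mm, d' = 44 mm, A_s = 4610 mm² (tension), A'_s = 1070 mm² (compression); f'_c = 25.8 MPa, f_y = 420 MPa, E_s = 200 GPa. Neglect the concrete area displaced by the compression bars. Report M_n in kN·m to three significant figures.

M_n ≈ 1050 kN·m

Assume both tension and compression steel yield.
Net tension couple steel: A_s − A'_s = 3540 mm².
a = (A_s − A'_s) f_y / (0.85 f'_c b) = 1486800/(0.85 × 25.8 × 310) = 218.70 mm.
c = a/β₁ = 218.70/0.85 = 257.29 mm; ε'_s = 0.003(c − d')/c = 0.0025 ≥ f_y/E_s = 0.0021, so compression steel does yield.
M_n = (A_s − A'_s) f_y (d − a/2) + A'_s f_y (d − d') = [1486800 × (635 − 109.35) + 449400 × (635 − 44)] × 10⁻⁶ = 781.54 + 265.60 = 1047.14 kN·m.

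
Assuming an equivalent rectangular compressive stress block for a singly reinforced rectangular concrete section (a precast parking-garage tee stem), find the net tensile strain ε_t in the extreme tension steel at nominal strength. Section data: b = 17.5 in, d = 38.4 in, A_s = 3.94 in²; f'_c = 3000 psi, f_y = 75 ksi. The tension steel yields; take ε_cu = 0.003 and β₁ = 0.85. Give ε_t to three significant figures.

a = A_s f_y/(0.85 f'_c b) = 6.622 in.
β₁ = 0.85, so c = a/β₁ = 6.622/0.85 = 7.791 in.
From the linear strain diagram with ε_cu = 0.003: ε_t = 0.003 (d − c)/c = 0.003 × (38.4 − 7.791)/7.791 = 0.0118.
Since ε_t ≥ 0.005, the section is tension-controlled.

ε_t ≈ 0.0118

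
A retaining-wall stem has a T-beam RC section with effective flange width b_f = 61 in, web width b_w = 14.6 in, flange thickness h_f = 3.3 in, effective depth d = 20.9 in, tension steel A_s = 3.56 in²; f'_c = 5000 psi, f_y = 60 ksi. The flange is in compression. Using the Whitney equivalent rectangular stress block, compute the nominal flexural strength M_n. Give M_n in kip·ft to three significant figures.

M_n ≈ 365 kip·ft

Tension: T = A_s f_y = 3.56 × 60 = 213.6 kips.
Try a within the flange: a = T/(0.85 f'_c b_f) = 213.6/(0.85 × 5 × 61) = 0.824 in.
Since a = 0.824 ≤ h_f = 3.3 in, the stress block lies entirely in the flange; analyse as a rectangular beam of width b_f.
M_n = T(d − a/2) = 213.6 × (20.9 − 0.412) = 4376.2 kip·in.
M_n = 4376.2/12 = 364.68 kip·ft.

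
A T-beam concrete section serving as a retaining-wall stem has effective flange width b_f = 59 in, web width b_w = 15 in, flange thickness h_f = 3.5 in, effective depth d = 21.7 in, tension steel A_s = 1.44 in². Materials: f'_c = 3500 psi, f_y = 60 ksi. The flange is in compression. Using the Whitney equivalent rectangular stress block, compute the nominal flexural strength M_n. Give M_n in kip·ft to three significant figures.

Tension: T = A_s f_y = 1.44 × 60 = 86.4 kips.
Try a within the flange: a = T/(0.85 f'_c b_f) = 86.4/(0.85 × 3.5 × 59) = 0.492 in.
Since a = 0.492 ≤ h_f = 3.5 in, the stress block lies entirely in the flange; analyse as a rectangular beam of width b_f.
M_n = T(d − a/2) = 86.4 × (21.7 − 0.246) = 1853.6 kip·in.
M_n = 1853.6/12 = 154.47 kip·ft.

M_n ≈ 154 kip·ft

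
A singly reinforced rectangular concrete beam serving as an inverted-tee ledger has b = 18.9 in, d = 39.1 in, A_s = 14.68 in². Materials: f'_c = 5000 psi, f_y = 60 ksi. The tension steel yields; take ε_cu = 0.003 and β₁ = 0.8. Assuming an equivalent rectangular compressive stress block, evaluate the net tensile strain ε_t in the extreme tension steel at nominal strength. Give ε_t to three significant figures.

ε_t ≈ 0.00556

a = A_s f_y/(0.85 f'_c b) = 10.965 in.
β₁ = 0.8, so c = a/β₁ = 10.965/0.8 = 13.706 in.
From the linear strain diagram with ε_cu = 0.003: ε_t = 0.003 (d − c)/c = 0.003 × (39.1 − 13.706)/13.706 = 0.00556.
Since ε_t ≥ 0.005, the section is tension-controlled.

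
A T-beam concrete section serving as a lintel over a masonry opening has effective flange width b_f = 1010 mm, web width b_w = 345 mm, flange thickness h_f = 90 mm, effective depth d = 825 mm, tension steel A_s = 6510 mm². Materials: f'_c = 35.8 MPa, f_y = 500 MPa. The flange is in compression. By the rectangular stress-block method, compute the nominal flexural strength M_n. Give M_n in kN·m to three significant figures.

M_n ≈ 2510 kN·m

Tension: T = A_s f_y = 6510 × 500 = 3255000 N.
Try a within the flange: a = T/(0.85 f'_c b_f) = 3255000/(0.85 × 35.8 × 1010) = 105.91 mm.
a = 105.91 > h_f = 90 mm: the block extends into the web. Split into flange-overhang and web parts.
C_f = 0.85 f'_c (b_f − b_w) h_f = 0.85 × 35.8 × (1010 − 345) × 90 = 1821236 N.
Remaining web compression depth: a_w = (T − C_f)/(0.85 f'_c b_w) = (3255000 − 1821236)/(0.85 × 35.8 × 345) = 136.57 mm.
M_n = C_f(d − h_f/2) + (T − C_f)(d − a_w/2) = 1821236 × (825 − 45) + 1433764 × (825 − 68.285) = 1420.56 + 1084.95 = 2505.51 × 10⁶ N·mm.
M_n = 2505.51 kN·m.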